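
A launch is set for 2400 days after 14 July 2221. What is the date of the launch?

8 February 2228

Count 2400 days after July 14, 2221:
Day-of-year of July 14, 2221: 195.
Day-of-year of February 8, 2228: 39.
2221 has 365 days, so 365 − 195 = 170 days remain in 2221.
Full years: 2222: 365; 2223: 365; 2224: 366; 2225: 365; 2226: 365; 2227: 365. Sum = 2191.
Total: 170 + 2191 + 39 = 2400 days.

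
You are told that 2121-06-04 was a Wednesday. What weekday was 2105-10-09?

Count forward from the earlier date (October 9, 2105) to the later (June 4, 2121):
Day-of-year of October 9, 2105: 282.
Day-of-year of June 4, 2121: 155.
2105 has 365 days, so 365 − 282 = 83 days remain in 2105.
Full years 2106–2120: 11 common + 4 leap = 11×365 + 4×366 = 5479 days.
Total: 83 + 5479 + 155 = 5717 days.
5717 mod 7 = 5, so 5 days before Wednesday is Friday.

Friday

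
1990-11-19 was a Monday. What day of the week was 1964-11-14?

Saturday

Count forward from the earlier date (November 14, 1964) to the later (November 19, 1990):
Day-of-year of November 14, 1964: 319.
Day-of-year of November 19, 1990: 323.
1964 has 366 days, so 366 − 319 = 47 days remain in 1964.
Full years 1965–1989: 19 common + 6 leap = 19×365 + 6×366 = 9131 days.
Total: 47 + 9131 + 323 = 9501 days.
9501 mod 7 = 2, so 2 days before Monday is Saturday.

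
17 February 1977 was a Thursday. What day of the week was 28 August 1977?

Sunday

February 1977: 28 − 17 = 11 days remain (1977 is not a leap year, so February has 28 days).
Then March (31), April (30), May (31), June (30), July (31): 31 + 30 + 31 + 30 + 31 = 153 days.
August 1–28, 1977: 28 days.
Total: 11 + 153 + 28 = 192 days.
192 mod 7 = 3, so 3 days after Thursday is Sunday.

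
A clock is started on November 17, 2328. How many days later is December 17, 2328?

30

November 2328: 30 − 17 = 13 days remain.
December 1–17, 2328: 17 days.
Total: 13 + 17 = 30 days.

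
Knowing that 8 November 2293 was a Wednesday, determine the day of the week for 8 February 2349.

Tuesday

Day-of-year of November 8, 2293: 312.
Day-of-year of February 8, 2349: 39.
2293 has 365 days, so 365 − 312 = 53 days remain in 2293.
Full years 2294–2348: 42 common + 13 leap = 42×365 + 13×366 = 20088 days.
Total: 53 + 20088 + 39 = 20180 days.
20180 mod 7 = 6, so 6 days after Wednesday is Tuesday.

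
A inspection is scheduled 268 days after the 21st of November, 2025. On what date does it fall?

the 16th of August, 2026

Count 268 days after November 21, 2025:
Day-of-year of November 21, 2025: 325.
Day-of-year of August 16, 2026: 228.
2025 has 365 days, so 365 − 325 = 40 days remain in 2025.
Total: 40 + 228 = 268 days.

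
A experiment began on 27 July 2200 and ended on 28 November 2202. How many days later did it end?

July 27, 2200 → July 27, 2201: 365 days.
July 27, 2201 → July 27, 2202: 365 days.
July 2202: 31 − 27 = 4 days remain.
Then August (31), September (30), October (31): 31 + 30 + 31 = 92 days.
November 1–28, 2202: 28 days.
Residual: 124 days.
Total: 854 days.

854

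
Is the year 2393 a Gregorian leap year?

2393 is not a leap year.

No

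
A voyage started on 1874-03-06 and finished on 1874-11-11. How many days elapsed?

250

March 1874: 31 − 6 = 25 days remain.
Then April (30), May (31), June (30), July (31), August (31), September (30), October (31): 30 + 31 + 30 + 31 + 31 + 30 + 31 = 214 days.
November 1–11, 1874: 11 days.
Total: 25 + 214 + 11 = 250 days.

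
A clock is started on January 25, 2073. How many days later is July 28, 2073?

January 2073: 31 − 25 = 6 days remain.
Then February 2073 (28), March (31), April (30), May (31), June (30): 28 + 31 + 30 + 31 + 30 = 150 days.
July 1–28, 2073: 28 days.
Total: 6 + 150 + 28 = 184 days.

184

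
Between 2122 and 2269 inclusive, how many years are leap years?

Years divisible by 4: 2124, 2128, …, 2268 — 37 in all.
Of these, 2200 is divisible by 100 but not 400, so not leap.
Leap years: 37 − 1 = 36.

36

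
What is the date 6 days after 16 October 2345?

22 October 2345

Count 6 days after October 16, 2345:
Within October 2345: 22 − 16 = 6 days.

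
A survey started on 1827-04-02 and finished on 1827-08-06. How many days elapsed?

April 1827: 30 − 2 = 28 days remain.
Then May (31), June (30), July (31): 31 + 30 + 31 = 92 days.
August 1–6, 1827: 6 days.
Total: 28 + 92 + 6 = 126 days.

126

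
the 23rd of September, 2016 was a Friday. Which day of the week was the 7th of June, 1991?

Count forward from the earlier date (June 7, 1991) to the later (September 23, 2016):
From June 7, 1991 to June 7, 2016: 25 years, of which 7 contain a Feb 29 — 18×365 + 7×366 = 9132 days.
(2000 is a leap year (divisible by 400).)
June 2016: 30 − 7 = 23 days remain.
Then July (31), August (31): 31 + 31 = 62 days.
September 1–23, 2016: 23 days.
Residual: 108 days.
Total: 9240 days.
9240 is a multiple of 7, so the 7th of June, 1991 falls on the same weekday: Friday.

Friday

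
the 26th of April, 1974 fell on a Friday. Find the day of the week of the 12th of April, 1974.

Count forward from the earlier date (April 12, 1974) to the later (April 26, 1974):
Within April 1974: 26 − 12 = 14 days.
14 is a multiple of 7, so the 12th of April, 1974 falls on the same weekday: Friday.

Friday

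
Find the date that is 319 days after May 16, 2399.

March 30, 2400

Count 319 days after May 16, 2399:
May 2399: 31 − 16 = 15 days remain.
Then 9 full months totalling 274 days.
March 1–30, 2400: 30 days.
Residual: 319 days.
Total: 319 days.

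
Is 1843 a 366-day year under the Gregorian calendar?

No

1843 is not a leap year.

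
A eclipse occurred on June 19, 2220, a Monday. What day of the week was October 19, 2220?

June 2220: 30 − 19 = 11 days remain.
Then July (31), August (31), September (30): 31 + 31 + 30 = 92 days.
October 1–19, 2220: 19 days.
Total: 11 + 92 + 19 = 122 days.
122 mod 7 = 3, so 3 days after Monday is Thursday.

Thursday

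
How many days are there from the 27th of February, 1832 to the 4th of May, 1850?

From February 27, 1832 to February 27, 1850: 18 years, of which 5 contain a Feb 29 — 13×365 + 5×366 = 6575 days.
February 1850: 28 − 27 = 1 day remains (1850 is not a leap year, so February has 28 days).
Then March (31), April (30): 31 + 30 = 61 days.
May 1–4, 1850: 4 days.
Residual: 66 days.
Total: 6641 days.

6641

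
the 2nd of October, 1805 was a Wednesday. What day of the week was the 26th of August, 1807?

Wednesday

October 1805: 31 − 2 = 29 days remain.
Then 21 full months totalling 638 days.
August 1–26, 1807: 26 days.
Total: 29 + 638 + 26 = 693 days.
693 is a multiple of 7, so the 26th of August, 1807 falls on the same weekday: Wednesday.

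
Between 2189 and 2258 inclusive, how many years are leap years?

Years divisible by 4: 2192, 2196, …, 2256 — 17 in all.
Of these, 2200 is divisible by 100 but not 400, so not leap.
Leap years: 17 − 1 = 16.

16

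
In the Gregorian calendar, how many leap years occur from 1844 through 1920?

Years divisible by 4: 1844, 1848, …, 1920 — 20 in all.
Of these, 1900 is divisible by 100 but not 400, so not leap.
Leap years: 20 − 1 = 19.

19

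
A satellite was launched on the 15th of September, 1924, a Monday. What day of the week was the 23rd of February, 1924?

Saturday

Count forward from the earlier date (February 23, 1924) to the later (September 15, 1924):
February 1924: 29 − 23 = 6 days remain (1924 is a leap year, so February has 29 days).
Then March (31), April (30), May (31), June (30), July (31), August (31): 31 + 30 + 31 + 30 + 31 + 31 = 184 days.
September 1–15, 1924: 15 days.
Total: 6 + 184 + 15 = 205 days.
205 mod 7 = 2, so 2 days before Monday is Saturday.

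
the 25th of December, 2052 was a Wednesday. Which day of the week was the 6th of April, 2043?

Count forward from the earlier date (April 6, 2043) to the later (December 25, 2052):
From April 6, 2043 to April 6, 2052: 9 years, of which 3 contain a Feb 29 — 6×365 + 3×366 = 3288 days.
April 2052: 30 − 6 = 24 days remain.
Then May (31), June (30), July (31), August (31), September (30), October (31), November (30): 31 + 30 + 31 + 31 + 30 + 31 + 30 = 214 days.
December 1–25, 2052: 25 days.
Residual: 263 days.
Total: 3551 days.
3551 mod 7 = 2, so 2 days before Wednesday is Monday.

Monday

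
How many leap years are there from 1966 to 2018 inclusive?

Years divisible by 4: 1968, 1972, …, 2016 — 13 in all.
2000 is divisible by 400, so still leap.
No century exceptions apply. Count: 13.

13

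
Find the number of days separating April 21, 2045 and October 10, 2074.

Day-of-year of April 21, 2045: 111.
Day-of-year of October 10, 2074: 283.
2045 has 365 days, so 365 − 111 = 254 days remain in 2045.
Full years 2046–2073: 21 common + 7 leap = 21×365 + 7×366 = 10227 days.
Total: 254 + 10227 + 283 = 10764 days.

10764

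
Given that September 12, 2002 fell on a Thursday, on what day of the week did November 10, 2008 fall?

Monday

Day-of-year of September 12, 2002: 255.
Day-of-year of November 10, 2008: 315.
2002 has 365 days, so 365 − 255 = 110 days remain in 2002.
Full years: 2003: 365; 2004: 366; 2005: 365; 2006: 365; 2007: 365. Sum = 1826.
Total: 110 + 1826 + 315 = 2251 days.
2251 mod 7 = 4, so 4 days after Thursday is Monday.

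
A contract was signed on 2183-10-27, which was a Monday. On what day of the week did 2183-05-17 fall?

Count forward from the earlier date (May 17, 2183) to the later (October 27, 2183):
May 2183: 31 − 17 = 14 days remain.
Then June (30), July (31), August (31), September (30): 30 + 31 + 31 + 30 = 122 days.
October 1–27, 2183: 27 days.
Total: 14 + 122 + 27 = 163 days.
163 mod 7 = 2, so 2 days before Monday is Saturday.

Saturday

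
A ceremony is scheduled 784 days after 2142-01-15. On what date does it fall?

2144-03-09

Count 784 days after January 15, 2142:
January 2142: 31 − 15 = 16 days remain.
Then 25 full months totalling 759 days.
March 1–9, 2144: 9 days.
Total: 16 + 759 + 9 = 784 days.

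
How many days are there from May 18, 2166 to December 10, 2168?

May 18, 2166 → May 18, 2167: 365 days.
May 18, 2167 → May 18, 2168: 366 days (2168 is a leap year).
May 2168: 31 − 18 = 13 days remain.
Then June (30), July (31), August (31), September (30), October (31), November (30): 30 + 31 + 31 + 30 + 31 + 30 = 183 days.
December 1–10, 2168: 10 days.
Residual: 206 days.
Total: 937 days.

937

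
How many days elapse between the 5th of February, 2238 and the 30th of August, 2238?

206

February 2238: 28 − 5 = 23 days remain (2238 is not a leap year, so February has 28 days).
Then March (31), April (30), May (31), June (30), July (31): 31 + 30 + 31 + 30 + 31 = 153 days.
August 1–30, 2238: 30 days.
Total: 23 + 153 + 30 = 206 days.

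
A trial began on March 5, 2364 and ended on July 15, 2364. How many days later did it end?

132

March 2364: 31 − 5 = 26 days remain.
Then April (30), May (31), June (30): 30 + 31 + 30 = 91 days.
July 1–15, 2364: 15 days.
Total: 26 + 91 + 15 = 132 days.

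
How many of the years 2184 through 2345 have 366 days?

Years divisible by 4: 2184, 2188, …, 2344 — 41 in all.
Of these, 2200, 2300 are divisible by 100 but not 400, so not leap.
Leap years: 41 − 2 = 39.

39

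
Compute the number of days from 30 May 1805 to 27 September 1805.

120

May 1805: 31 − 30 = 1 day remains.
Then June (30), July (31), August (31): 30 + 31 + 31 = 92 days.
September 1–27, 1805: 27 days.
Total: 1 + 92 + 27 = 120 days.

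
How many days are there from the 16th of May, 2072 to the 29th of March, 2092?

Day-of-year of May 16, 2072: 137.
Day-of-year of March 29, 2092: 89.
2072 has 366 days, so 366 − 137 = 229 days remain in 2072.
Full years 2073–2091: 15 common + 4 leap = 15×365 + 4×366 = 6939 days.
Total: 229 + 6939 + 89 = 7257 days.

7257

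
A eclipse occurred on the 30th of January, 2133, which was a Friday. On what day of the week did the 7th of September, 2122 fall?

Count forward from the earlier date (September 7, 2122) to the later (January 30, 2133):
Day-of-year of September 7, 2122: 250.
Day-of-year of January 30, 2133: 30.
2122 has 365 days, so 365 − 250 = 115 days remain in 2122.
Full years 2123–2132: 7 common + 3 leap = 7×365 + 3×366 = 3653 days.
Total: 115 + 3653 + 30 = 3798 days.
3798 mod 7 = 4, so 4 days before Friday is Monday.

Monday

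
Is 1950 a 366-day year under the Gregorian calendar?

No

1950 is not a leap year.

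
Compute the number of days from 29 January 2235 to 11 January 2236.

347

Day-of-year of January 29, 2235: 29.
Day-of-year of January 11, 2236: 11.
2235 has 365 days, so 365 − 29 = 336 days remain in 2235.
Total: 336 + 11 = 347 days.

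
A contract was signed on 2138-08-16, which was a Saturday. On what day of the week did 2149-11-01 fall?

From August 16, 2138 to August 16, 2149: 11 years, of which 3 contain a Feb 29 — 8×365 + 3×366 = 4018 days.
August 2149: 31 − 16 = 15 days remain.
Then September (30), October (31): 30 + 31 = 61 days.
November 1, 2149: 1 day.
Residual: 77 days.
Total: 4095 days.
4095 is a multiple of 7, so 2149-11-01 falls on the same weekday: Saturday.

Saturday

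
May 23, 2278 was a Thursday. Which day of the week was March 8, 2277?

Count forward from the earlier date (March 8, 2277) to the later (May 23, 2278):
March 8, 2277 → March 8, 2278: 365 days.
March 2278: 31 − 8 = 23 days remain.
Then April (30): 30 days.
May 1–23, 2278: 23 days.
Residual: 76 days.
Total: 441 days.
441 is a multiple of 7, so March 8, 2277 falls on the same weekday: Thursday.

Thursday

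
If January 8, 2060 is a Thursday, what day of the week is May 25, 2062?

Day-of-year of January 8, 2060: 8.
Day-of-year of May 25, 2062: 145.
2060 has 366 days, so 366 − 8 = 358 days remain in 2060.
Full years: 2061: 365. Sum = 365.
Total: 358 + 365 + 145 = 868 days.
868 is a multiple of 7, so May 25, 2062 falls on the same weekday: Thursday.

Thursday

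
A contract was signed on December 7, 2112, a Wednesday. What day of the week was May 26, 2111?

Count forward from the earlier date (May 26, 2111) to the later (December 7, 2112):
May 26, 2111 → May 26, 2112: 366 days (2112 is a leap year).
May 2112: 31 − 26 = 5 days remain.
Then June (30), July (31), August (31), September (30), October (31), November (30): 30 + 31 + 31 + 30 + 31 + 30 = 183 days.
December 1–7, 2112: 7 days.
Residual: 195 days.
Total: 561 days.
561 mod 7 = 1, so 1 day before Wednesday is Tuesday.

Tuesday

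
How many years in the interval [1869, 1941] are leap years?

Years divisible by 4: 1872, 1876, …, 1940 — 18 in all.
Of these, 1900 is divisible by 100 but not 400, so not leap.
Leap years: 18 − 1 = 17.

17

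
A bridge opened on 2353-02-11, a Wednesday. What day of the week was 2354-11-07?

Day-of-year of February 11, 2353: 42.
Day-of-year of November 7, 2354: 311.
2353 has 365 days, so 365 − 42 = 323 days remain in 2353.
Total: 323 + 311 = 634 days.
634 mod 7 = 4, so 4 days after Wednesday is Sunday.

Sunday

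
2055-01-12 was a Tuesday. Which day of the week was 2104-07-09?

Wednesday

Day-of-year of January 12, 2055: 12.
Day-of-year of July 9, 2104: 191.
2055 has 365 days, so 365 − 12 = 353 days remain in 2055.
Full years 2056–2103: 37 common + 11 leap = 37×365 + 11×366 = 17531 days.
Total: 353 + 17531 + 191 = 18075 days.
18075 mod 7 = 1, so 1 day after Tuesday is Wednesday.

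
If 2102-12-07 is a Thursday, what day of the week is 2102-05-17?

Wednesday

Count forward from the earlier date (May 17, 2102) to the later (December 7, 2102):
May 2102: 31 − 17 = 14 days remain.
Then June (30), July (31), August (31), September (30), October (31), November (30): 30 + 31 + 31 + 30 + 31 + 30 = 183 days.
December 1–7, 2102: 7 days.
Total: 14 + 183 + 7 = 204 days.
204 mod 7 = 1, so 1 day before Thursday is Wednesday.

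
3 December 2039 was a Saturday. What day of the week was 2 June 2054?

Tuesday

Day-of-year of December 3, 2039: 337.
Day-of-year of June 2, 2054: 153.
2039 has 365 days, so 365 − 337 = 28 days remain in 2039.
Full years 2040–2053: 10 common + 4 leap = 10×365 + 4×366 = 5114 days.
Total: 28 + 5114 + 153 = 5295 days.
5295 mod 7 = 3, so 3 days after Saturday is Tuesday.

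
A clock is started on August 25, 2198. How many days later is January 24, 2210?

4169

From August 25, 2198 to August 25, 2209: 11 years, of which 2 contain a Feb 29 — 9×365 + 2×366 = 4017 days.
(2200 is not a leap year (divisible by 100 but not 400).)
August 2209: 31 − 25 = 6 days remain.
Then September (30), October (31), November (30), December (31): 30 + 31 + 30 + 31 = 122 days.
January 1–24, 2210: 24 days.
Residual: 152 days.
Total: 4169 days.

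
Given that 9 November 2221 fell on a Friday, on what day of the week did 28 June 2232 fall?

From November 9, 2221 to November 9, 2231: 10 years, of which 2 contain a Feb 29 — 8×365 + 2×366 = 3652 days.
November 2231: 30 − 9 = 21 days remain.
Then December (31), January (31), February 2232 (29), March (31), April (30), May (31): 31 + 31 + 29 + 31 + 30 + 31 = 183 days.
June 1–28, 2232: 28 days.
Residual: 232 days.
Total: 3884 days.
3884 mod 7 = 6, so 6 days after Friday is Thursday.

Thursday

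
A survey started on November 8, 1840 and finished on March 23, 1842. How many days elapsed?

Day-of-year of November 8, 1840: 313.
Day-of-year of March 23, 1842: 82.
1840 has 366 days, so 366 − 313 = 53 days remain in 1840.
Full years: 1841: 365. Sum = 365.
Total: 53 + 365 + 82 = 500 days.

500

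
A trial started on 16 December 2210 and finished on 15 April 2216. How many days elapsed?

1947

Day-of-year of December 16, 2210: 350.
Day-of-year of April 15, 2216: 106.
2210 has 365 days, so 365 − 350 = 15 days remain in 2210.
Full years: 2211: 365; 2212: 366; 2213: 365; 2214: 365; 2215: 365. Sum = 1826.
Total: 15 + 1826 + 106 = 1947 days.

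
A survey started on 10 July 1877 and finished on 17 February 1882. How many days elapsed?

July 10, 1877 → July 10, 1878: 365 days.
July 10, 1878 → July 10, 1879: 365 days.
July 10, 1879 → July 10, 1880: 366 days (1880 is a leap year).
July 10, 1880 → July 10, 1881: 365 days.
July 1881: 31 − 10 = 21 days remain.
Then August (31), September (30), October (31), November (30), December (31), January (31): 31 + 30 + 31 + 30 + 31 + 31 = 184 days.
February 1–17, 1882: 17 days (1882 is not a leap year).
Residual: 222 days.
Total: 1683 days.

1683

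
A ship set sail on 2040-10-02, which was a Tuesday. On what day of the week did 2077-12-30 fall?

From October 2, 2040 to October 2, 2077: 37 years, of which 9 contain a Feb 29 — 28×365 + 9×366 = 13514 days.
October 2077: 31 − 2 = 29 days remain.
Then November (30): 30 days.
December 1–30, 2077: 30 days.
Residual: 89 days.
Total: 13603 days.
13603 mod 7 = 2, so 2 days after Tuesday is Thursday.

Thursday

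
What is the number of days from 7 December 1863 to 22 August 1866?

December 7, 1863 → December 7, 1864: 366 days (1864 is a leap year).
December 7, 1864 → December 7, 1865: 365 days.
December 1865: 31 − 7 = 24 days remain.
Then January (31), February 1866 (28), March (31), April (30), May (31), June (30), July (31): 31 + 28 + 31 + 30 + 31 + 30 + 31 = 212 days.
August 1–22, 1866: 22 days.
Residual: 258 days.
Total: 989 days.

989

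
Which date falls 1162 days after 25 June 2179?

30 August 2182

Count 1162 days after June 25, 2179:
June 25, 2179 → June 25, 2180: 366 days (2180 is a leap year).
June 25, 2180 → June 25, 2181: 365 days.
June 25, 2181 → June 25, 2182: 365 days.
June 2182: 30 − 25 = 5 days remain.
Then July (31): 31 days.
August 1–30, 2182: 30 days.
Residual: 66 days.
Total: 1162 days.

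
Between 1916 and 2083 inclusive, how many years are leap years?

42

Years divisible by 4: 1916, 1920, …, 2080 — 42 in all.
2000 is divisible by 400, so still leap.
No century exceptions apply. Count: 42.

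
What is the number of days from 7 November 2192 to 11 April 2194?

520

November 2192: 30 − 7 = 23 days remain.
Then 16 full months totalling 486 days.
April 1–11, 2194: 11 days.
Total: 23 + 486 + 11 = 520 days.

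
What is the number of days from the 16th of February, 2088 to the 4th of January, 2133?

Day-of-year of February 16, 2088: 47.
Day-of-year of January 4, 2133: 4.
2088 has 366 days, so 366 − 47 = 319 days remain in 2088.
Full years 2089–2132: 34 common + 10 leap = 34×365 + 10×366 = 16070 days.
Total: 319 + 16070 + 4 = 16393 days.

16393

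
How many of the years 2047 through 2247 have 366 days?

48

Years divisible by 4: 2048, 2052, …, 2244 — 50 in all.
Of these, 2100, 2200 are divisible by 100 but not 400, so not leap.
Leap years: 50 − 2 = 48.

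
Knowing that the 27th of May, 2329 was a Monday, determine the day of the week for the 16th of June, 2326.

Count forward from the earlier date (June 16, 2326) to the later (May 27, 2329):
Day-of-year of June 16, 2326: 167.
Day-of-year of May 27, 2329: 147.
2326 has 365 days, so 365 − 167 = 198 days remain in 2326.
Full years: 2327: 365; 2328: 366. Sum = 731.
Total: 198 + 731 + 147 = 1076 days.
1076 mod 7 = 5, so 5 days before Monday is Wednesday.

Wednesday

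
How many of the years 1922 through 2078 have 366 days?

39

Years divisible by 4: 1924, 1928, …, 2076 — 39 in all.
2000 is divisible by 400, so still leap.
No century exceptions apply. Count: 39.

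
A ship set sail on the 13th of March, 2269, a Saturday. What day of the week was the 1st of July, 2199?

Count forward from the earlier date (July 1, 2199) to the later (March 13, 2269):
Day-of-year of July 1, 2199: 182.
Day-of-year of March 13, 2269: 72.
2199 has 365 days, so 365 − 182 = 183 days remain in 2199.
Full years 2200–2268: 52 common + 17 leap = 52×365 + 17×366 = 25202 days.
Total: 183 + 25202 + 72 = 25457 days.
25457 mod 7 = 5, so 5 days before Saturday is Monday.

Monday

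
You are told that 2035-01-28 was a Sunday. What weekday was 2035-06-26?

January 2035: 31 − 28 = 3 days remain.
Then February 2035 (28), March (31), April (30), May (31): 28 + 31 + 30 + 31 = 120 days.
June 1–26, 2035: 26 days.
Total: 3 + 120 + 26 = 149 days.
149 mod 7 = 2, so 2 days after Sunday is Tuesday.

Tuesday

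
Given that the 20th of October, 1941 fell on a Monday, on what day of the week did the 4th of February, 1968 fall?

From October 20, 1941 to October 20, 1967: 26 years, of which 6 contain a Feb 29 — 20×365 + 6×366 = 9496 days.
October 1967: 31 − 20 = 11 days remain.
Then November (30), December (31), January (31): 30 + 31 + 31 = 92 days.
February 1–4, 1968: 4 days (1968 is a leap year).
Residual: 107 days.
Total: 9603 days.
9603 mod 7 = 6, so 6 days after Monday is Sunday.

Sunday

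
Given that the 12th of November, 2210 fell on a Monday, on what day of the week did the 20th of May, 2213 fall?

Thursday

November 12, 2210 → November 12, 2211: 365 days.
November 12, 2211 → November 12, 2212: 366 days (2212 is a leap year).
November 2212: 30 − 12 = 18 days remain.
Then December (31), January (31), February 2213 (28), March (31), April (30): 31 + 31 + 28 + 31 + 30 = 151 days.
May 1–20, 2213: 20 days.
Residual: 189 days.
Total: 920 days.
920 mod 7 = 3, so 3 days after Monday is Thursday.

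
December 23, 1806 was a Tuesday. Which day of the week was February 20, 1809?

Monday

Day-of-year of December 23, 1806: 357.
Day-of-year of February 20, 1809: 51.
1806 has 365 days, so 365 − 357 = 8 days remain in 1806.
Full years: 1807: 365; 1808: 366. Sum = 731.
Total: 8 + 731 + 51 = 790 days.
790 mod 7 = 6, so 6 days after Tuesday is Monday.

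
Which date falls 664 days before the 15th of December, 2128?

the 20th of February, 2127

Count 664 days before December 15, 2128:
February 2127: 28 − 20 = 8 days remain (2127 is not a leap year, so February has 28 days).
Then 21 full months totalling 641 days.
December 1–15, 2128: 15 days.
Total: 8 + 641 + 15 = 664 days.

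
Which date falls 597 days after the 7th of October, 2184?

the 27th of May, 2186

Count 597 days after October 7, 2184:
October 7, 2184 → October 7, 2185: 365 days.
October 2185: 31 − 7 = 24 days remain.
Then November (30), December (31), January (31), February 2186 (28), March (31), April (30): 30 + 31 + 31 + 28 + 31 + 30 = 181 days.
May 1–27, 2186: 27 days.
Residual: 232 days.
Total: 597 days.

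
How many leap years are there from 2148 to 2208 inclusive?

15

Years divisible by 4: 2148, 2152, …, 2208 — 16 in all.
Of these, 2200 is divisible by 100 but not 400, so not leap.
Leap years: 16 − 1 = 15.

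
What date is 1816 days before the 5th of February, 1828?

the 15th of February, 1823

Count 1816 days before February 5, 1828:
Day-of-year of February 15, 1823: 46.
Day-of-year of February 5, 1828: 36.
1823 has 365 days, so 365 − 46 = 319 days remain in 1823.
Full years: 1824: 366; 1825: 365; 1826: 365; 1827: 365. Sum = 1461.
Total: 319 + 1461 + 36 = 1816 days.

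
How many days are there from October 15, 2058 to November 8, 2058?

24

October 2058: 31 − 15 = 16 days remain.
November 1–8, 2058: 8 days.
Total: 16 + 8 = 24 days.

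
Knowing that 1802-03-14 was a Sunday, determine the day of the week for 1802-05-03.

Monday

March 1802: 31 − 14 = 17 days remain.
Then April (30): 30 days.
May 1–3, 1802: 3 days.
Total: 17 + 30 + 3 = 50 days.
50 mod 7 = 1, so 1 day after Sunday is Monday.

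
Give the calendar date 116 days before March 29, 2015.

December 3, 2014

Count 116 days before March 29, 2015:
December 2014: 31 − 3 = 28 days remain.
Then January (31), February 2015 (28): 31 + 28 = 59 days.
March 1–29, 2015: 29 days.
Total: 28 + 59 + 29 = 116 days.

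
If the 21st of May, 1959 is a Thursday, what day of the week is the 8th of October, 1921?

Saturday

Count forward from the earlier date (October 8, 1921) to the later (May 21, 1959):
From October 8, 1921 to October 8, 1958: 37 years, of which 9 contain a Feb 29 — 28×365 + 9×366 = 13514 days.
October 1958: 31 − 8 = 23 days remain.
Then November (30), December (31), January (31), February 1959 (28), March (31), April (30): 30 + 31 + 31 + 28 + 31 + 30 = 181 days.
May 1–21, 1959: 21 days.
Residual: 225 days.
Total: 13739 days.
13739 mod 7 = 5, so 5 days before Thursday is Saturday.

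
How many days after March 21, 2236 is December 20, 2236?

274

March 2236: 31 − 21 = 10 days remain.
Then April (30), May (31), June (30), July (31), August (31), September (30), October (31), November (30): 30 + 31 + 30 + 31 + 31 + 30 + 31 + 30 = 244 days.
December 1–20, 2236: 20 days.
Total: 10 + 244 + 20 = 274 days.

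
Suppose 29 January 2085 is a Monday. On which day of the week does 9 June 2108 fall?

Saturday

Day-of-year of January 29, 2085: 29.
Day-of-year of June 9, 2108: 161.
2085 has 365 days, so 365 − 29 = 336 days remain in 2085.
Full years 2086–2107: 18 common + 4 leap = 18×365 + 4×366 = 8034 days.
Total: 336 + 8034 + 161 = 8531 days.
8531 mod 7 = 5, so 5 days after Monday is Saturday.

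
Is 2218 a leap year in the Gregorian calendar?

2218 is not a leap year.

No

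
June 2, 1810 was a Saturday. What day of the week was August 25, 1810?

Saturday

June 1810: 30 − 2 = 28 days remain.
Then July (31): 31 days.
August 1–25, 1810: 25 days.
Total: 28 + 31 + 25 = 84 days.
84 is a multiple of 7, so August 25, 1810 falls on the same weekday: Saturday.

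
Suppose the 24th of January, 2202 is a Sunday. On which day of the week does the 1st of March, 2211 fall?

Friday

From January 24, 2202 to January 24, 2211: 9 years, of which 2 contain a Feb 29 — 7×365 + 2×366 = 3287 days.
January 2211: 31 − 24 = 7 days remain.
Then February 2211 (28): 28 days.
March 1, 2211: 1 day.
Residual: 36 days.
Total: 3323 days.
3323 mod 7 = 5, so 5 days after Sunday is Friday.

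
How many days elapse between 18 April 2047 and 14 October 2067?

7484

Day-of-year of April 18, 2047: 108.
Day-of-year of October 14, 2067: 287.
2047 has 365 days, so 365 − 108 = 257 days remain in 2047.
Full years 2048–2066: 14 common + 5 leap = 14×365 + 5×366 = 6940 days.
Total: 257 + 6940 + 287 = 7484 days.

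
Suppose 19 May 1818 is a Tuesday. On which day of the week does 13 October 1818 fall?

Tuesday

May 1818: 31 − 19 = 12 days remain.
Then June (30), July (31), August (31), September (30): 30 + 31 + 31 + 30 = 122 days.
October 1–13, 1818: 13 days.
Total: 12 + 122 + 13 = 147 days.
147 is a multiple of 7, so 13 October 1818 falls on the same weekday: Tuesday.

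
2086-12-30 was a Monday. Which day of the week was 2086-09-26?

Count forward from the earlier date (September 26, 2086) to the later (December 30, 2086):
September 2086: 30 − 26 = 4 days remain.
Then October (31), November (30): 31 + 30 = 61 days.
December 1–30, 2086: 30 days.
Total: 4 + 61 + 30 = 95 days.
95 mod 7 = 4, so 4 days before Monday is Thursday.

Thursday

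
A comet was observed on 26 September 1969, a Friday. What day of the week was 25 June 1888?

Monday

Count forward from the earlier date (June 25, 1888) to the later (September 26, 1969):
From June 25, 1888 to June 25, 1969: 81 years, of which 19 contain a Feb 29 — 62×365 + 19×366 = 29584 days.
(1900 is not a leap year (divisible by 100 but not 400).)
June 1969: 30 − 25 = 5 days remain.
Then July (31), August (31): 31 + 31 = 62 days.
September 1–26, 1969: 26 days.
Residual: 93 days.
Total: 29677 days.
29677 mod 7 = 4, so 4 days before Friday is Monday.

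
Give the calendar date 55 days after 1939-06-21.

1939-08-15

Count 55 days after June 21, 1939:
June 1939: 30 − 21 = 9 days remain.
Then July (31): 31 days.
August 1–15, 1939: 15 days.
Total: 9 + 31 + 15 = 55 days.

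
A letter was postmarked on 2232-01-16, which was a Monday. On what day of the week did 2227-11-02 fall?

Count forward from the earlier date (November 2, 2227) to the later (January 16, 2232):
November 2, 2227 → November 2, 2228: 366 days (2228 is a leap year).
November 2, 2228 → November 2, 2229: 365 days.
November 2, 2229 → November 2, 2230: 365 days.
November 2, 2230 → November 2, 2231: 365 days.
November 2231: 30 − 2 = 28 days remain.
Then December (31): 31 days.
January 1–16, 2232: 16 days.
Residual: 75 days.
Total: 1536 days.
1536 mod 7 = 3, so 3 days before Monday is Friday.

Friday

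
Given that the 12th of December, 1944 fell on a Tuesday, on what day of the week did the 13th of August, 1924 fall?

Count forward from the earlier date (August 13, 1924) to the later (December 12, 1944):
Day-of-year of August 13, 1924: 226.
Day-of-year of December 12, 1944: 347.
1924 has 366 days, so 366 − 226 = 140 days remain in 1924.
Full years 1925–1943: 15 common + 4 leap = 15×365 + 4×366 = 6939 days.
Total: 140 + 6939 + 347 = 7426 days.
7426 mod 7 = 6, so 6 days before Tuesday is Wednesday.

Wednesday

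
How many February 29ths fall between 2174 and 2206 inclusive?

7

Years divisible by 4 in [2174, 2206]: 2176, 2180, 2184, 2188, 2192, 2196, 2200, 2204.
Of these, 2200 is divisible by 100 but not 400, so not leap.
Leap years: 8 − 1 = 7.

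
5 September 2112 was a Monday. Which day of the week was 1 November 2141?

Day-of-year of September 5, 2112: 249.
Day-of-year of November 1, 2141: 305.
2112 has 366 days, so 366 − 249 = 117 days remain in 2112.
Full years 2113–2140: 21 common + 7 leap = 21×365 + 7×366 = 10227 days.
Total: 117 + 10227 + 305 = 10649 days.
10649 mod 7 = 2, so 2 days after Monday is Wednesday.

Wednesday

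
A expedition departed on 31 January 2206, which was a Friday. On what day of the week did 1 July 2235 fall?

Wednesday

Day-of-year of January 31, 2206: 31.
Day-of-year of July 1, 2235: 182.
2206 has 365 days, so 365 − 31 = 334 days remain in 2206.
Full years 2207–2234: 21 common + 7 leap = 21×365 + 7×366 = 10227 days.
Total: 334 + 10227 + 182 = 10743 days.
10743 mod 7 = 5, so 5 days after Friday is Wednesday.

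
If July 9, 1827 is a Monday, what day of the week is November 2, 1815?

Thursday

Count forward from the earlier date (November 2, 1815) to the later (July 9, 1827):
Day-of-year of November 2, 1815: 306.
Day-of-year of July 9, 1827: 190.
1815 has 365 days, so 365 − 306 = 59 days remain in 1815.
Full years 1816–1826: 8 common + 3 leap = 8×365 + 3×366 = 4018 days.
Total: 59 + 4018 + 190 = 4267 days.
4267 mod 7 = 4, so 4 days before Monday is Thursday.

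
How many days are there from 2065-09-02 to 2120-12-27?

Day-of-year of September 2, 2065: 245.
Day-of-year of December 27, 2120: 362.
2065 has 365 days, so 365 − 245 = 120 days remain in 2065.
Full years 2066–2119: 42 common + 12 leap = 42×365 + 12×366 = 19722 days.
Total: 120 + 19722 + 362 = 20204 days.

20204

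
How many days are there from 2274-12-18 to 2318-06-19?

Day-of-year of December 18, 2274: 352.
Day-of-year of June 19, 2318: 170.
2274 has 365 days, so 365 − 352 = 13 days remain in 2274.
Full years 2275–2317: 33 common + 10 leap = 33×365 + 10×366 = 15705 days.
Total: 13 + 15705 + 170 = 15888 days.

15888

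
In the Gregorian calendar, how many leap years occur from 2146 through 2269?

Years divisible by 4: 2148, 2152, …, 2268 — 31 in all.
Of these, 2200 is divisible by 100 but not 400, so not leap.
Leap years: 31 − 1 = 30.

30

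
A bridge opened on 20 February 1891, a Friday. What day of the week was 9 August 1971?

Monday

Day-of-year of February 20, 1891: 51.
Day-of-year of August 9, 1971: 221.
1891 has 365 days, so 365 − 51 = 314 days remain in 1891.
Full years 1892–1970: 60 common + 19 leap = 60×365 + 19×366 = 28854 days.
Total: 314 + 28854 + 221 = 29389 days.
29389 mod 7 = 3, so 3 days after Friday is Monday.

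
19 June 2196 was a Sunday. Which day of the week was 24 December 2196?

Saturday

June 2196: 30 − 19 = 11 days remain.
Then July (31), August (31), September (30), October (31), November (30): 31 + 31 + 30 + 31 + 30 = 153 days.
December 1–24, 2196: 24 days.
Total: 11 + 153 + 24 = 188 days.
188 mod 7 = 6, so 6 days after Sunday is Saturday.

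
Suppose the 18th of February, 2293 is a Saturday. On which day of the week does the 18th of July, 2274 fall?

Count forward from the earlier date (July 18, 2274) to the later (February 18, 2293):
From July 18, 2274 to July 18, 2292: 18 years, of which 5 contain a Feb 29 — 13×365 + 5×366 = 6575 days.
July 2292: 31 − 18 = 13 days remain.
Then August (31), September (30), October (31), November (30), December (31), January (31): 31 + 30 + 31 + 30 + 31 + 31 = 184 days.
February 1–18, 2293: 18 days (2293 is not a leap year).
Residual: 215 days.
Total: 6790 days.
6790 is a multiple of 7, so the 18th of July, 2274 falls on the same weekday: Saturday.

Saturday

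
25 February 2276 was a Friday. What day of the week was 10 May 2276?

February 2276: 29 − 25 = 4 days remain (2276 is a leap year, so February has 29 days).
Then March (31), April (30): 31 + 30 = 61 days.
May 1–10, 2276: 10 days.
Total: 4 + 61 + 10 = 75 days.
75 mod 7 = 5, so 5 days after Friday is Wednesday.

Wednesday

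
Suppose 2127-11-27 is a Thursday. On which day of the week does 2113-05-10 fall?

Wednesday

Count forward from the earlier date (May 10, 2113) to the later (November 27, 2127):
From May 10, 2113 to May 10, 2127: 14 years, of which 3 contain a Feb 29 — 11×365 + 3×366 = 5113 days.
May 2127: 31 − 10 = 21 days remain.
Then June (30), July (31), August (31), September (30), October (31): 30 + 31 + 31 + 30 + 31 = 153 days.
November 1–27, 2127: 27 days.
Residual: 201 days.
Total: 5314 days.
5314 mod 7 = 1, so 1 day before Thursday is Wednesday.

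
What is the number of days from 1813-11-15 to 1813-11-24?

Within November 1813: 24 − 15 = 9 days.

9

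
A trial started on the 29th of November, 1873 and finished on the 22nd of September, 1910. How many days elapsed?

From November 29, 1873 to November 29, 1909: 36 years, of which 8 contain a Feb 29 — 28×365 + 8×366 = 13148 days.
(1900 is not a leap year (divisible by 100 but not 400).)
November 1909: 30 − 29 = 1 day remains.
Then 9 full months totalling 274 days.
September 1–22, 1910: 22 days.
Residual: 297 days.
Total: 13445 days.

13445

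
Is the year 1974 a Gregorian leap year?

No

1974 is not a leap year.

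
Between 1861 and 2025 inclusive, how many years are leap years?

40

Years divisible by 4: 1864, 1868, …, 2024 — 41 in all.
Of these, 1900 is divisible by 100 but not 400, so not leap.
2000 is divisible by 400, so still leap.
Leap years: 41 − 1 = 40.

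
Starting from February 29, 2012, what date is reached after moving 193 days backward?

August 20, 2011

Count 193 days before February 29, 2012:
August 2011: 31 − 20 = 11 days remain.
Then September (30), October (31), November (30), December (31), January (31): 30 + 31 + 30 + 31 + 31 = 153 days.
February 1–29, 2012: 29 days (2012 is a leap year).
Total: 11 + 153 + 29 = 193 days.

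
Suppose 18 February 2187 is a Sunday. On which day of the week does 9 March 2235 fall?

From February 18, 2187 to February 18, 2235: 48 years, of which 11 contain a Feb 29 — 37×365 + 11×366 = 17531 days.
(2200 is not a leap year (divisible by 100 but not 400).)
February 2235: 28 − 18 = 10 days remain (2235 is not a leap year, so February has 28 days).
March 1–9, 2235: 9 days.
Residual: 19 days.
Total: 17550 days.
17550 mod 7 = 1, so 1 day after Sunday is Monday.

Monday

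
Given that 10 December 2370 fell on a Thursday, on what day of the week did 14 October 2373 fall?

Sunday

December 10, 2370 → December 10, 2371: 365 days.
December 10, 2371 → December 10, 2372: 366 days (2372 is a leap year).
December 2372: 31 − 10 = 21 days remain.
Then 9 full months totalling 273 days.
October 1–14, 2373: 14 days.
Residual: 308 days.
Total: 1039 days.
1039 mod 7 = 3, so 3 days after Thursday is Sunday.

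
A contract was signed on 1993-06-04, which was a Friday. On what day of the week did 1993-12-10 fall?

Friday

June 1993: 30 − 4 = 26 days remain.
Then July (31), August (31), September (30), October (31), November (30): 31 + 31 + 30 + 31 + 30 = 153 days.
December 1–10, 1993: 10 days.
Total: 26 + 153 + 10 = 189 days.
189 is a multiple of 7, so 1993-12-10 falls on the same weekday: Friday.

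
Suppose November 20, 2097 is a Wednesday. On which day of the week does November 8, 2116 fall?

Day-of-year of November 20, 2097: 324.
Day-of-year of November 8, 2116: 313.
2097 has 365 days, so 365 − 324 = 41 days remain in 2097.
Full years 2098–2115: 15 common + 3 leap = 15×365 + 3×366 = 6573 days.
Total: 41 + 6573 + 313 = 6927 days.
6927 mod 7 = 4, so 4 days after Wednesday is Sunday.

Sunday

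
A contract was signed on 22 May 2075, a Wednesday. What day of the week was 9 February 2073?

Count forward from the earlier date (February 9, 2073) to the later (May 22, 2075):
February 2073: 28 − 9 = 19 days remain (2073 is not a leap year, so February has 28 days).
Then 26 full months totalling 791 days.
May 1–22, 2075: 22 days.
Total: 19 + 791 + 22 = 832 days.
832 mod 7 = 6, so 6 days before Wednesday is Thursday.

Thursday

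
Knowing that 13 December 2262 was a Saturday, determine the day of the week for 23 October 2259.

Sunday

Count forward from the earlier date (October 23, 2259) to the later (December 13, 2262):
October 23, 2259 → October 23, 2260: 366 days (2260 is a leap year).
October 23, 2260 → October 23, 2261: 365 days.
October 23, 2261 → October 23, 2262: 365 days.
October 2262: 31 − 23 = 8 days remain.
Then November (30): 30 days.
December 1–13, 2262: 13 days.
Residual: 51 days.
Total: 1147 days.
1147 mod 7 = 6, so 6 days before Saturday is Sunday.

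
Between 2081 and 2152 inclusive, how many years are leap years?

17

Years divisible by 4: 2084, 2088, …, 2152 — 18 in all.
Of these, 2100 is divisible by 100 but not 400, so not leap.
Leap years: 18 − 1 = 17.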